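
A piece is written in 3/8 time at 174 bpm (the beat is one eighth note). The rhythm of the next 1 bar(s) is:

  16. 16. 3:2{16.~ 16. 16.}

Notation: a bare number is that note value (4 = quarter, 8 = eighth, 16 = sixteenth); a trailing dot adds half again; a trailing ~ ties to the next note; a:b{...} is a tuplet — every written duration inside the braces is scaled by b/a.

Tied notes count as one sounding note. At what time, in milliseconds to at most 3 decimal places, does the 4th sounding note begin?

note 4 onset = 5/2b = 862.069ms

1. 0.0ms @ 0 + 258.621ms (3/4)
2. 258.621ms @ 3/4 + 258.621ms (3/4)
3. 517.241ms @ 3/2 + 344.828ms (1)
4. 862.069ms @ 5/2 + 172.414ms (1/2)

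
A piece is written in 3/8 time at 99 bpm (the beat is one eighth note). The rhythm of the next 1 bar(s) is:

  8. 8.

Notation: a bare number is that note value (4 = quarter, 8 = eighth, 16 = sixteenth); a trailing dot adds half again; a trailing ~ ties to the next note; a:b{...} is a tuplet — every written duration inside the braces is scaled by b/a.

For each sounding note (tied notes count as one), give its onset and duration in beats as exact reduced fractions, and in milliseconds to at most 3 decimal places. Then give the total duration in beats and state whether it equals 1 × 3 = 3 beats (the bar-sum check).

1) 0.0ms=0b +909.091ms=3/2b
2) 909.091ms=3/2b +909.091ms=3/2b
Σ=3b of 3 (99bpm 3/8) — PASS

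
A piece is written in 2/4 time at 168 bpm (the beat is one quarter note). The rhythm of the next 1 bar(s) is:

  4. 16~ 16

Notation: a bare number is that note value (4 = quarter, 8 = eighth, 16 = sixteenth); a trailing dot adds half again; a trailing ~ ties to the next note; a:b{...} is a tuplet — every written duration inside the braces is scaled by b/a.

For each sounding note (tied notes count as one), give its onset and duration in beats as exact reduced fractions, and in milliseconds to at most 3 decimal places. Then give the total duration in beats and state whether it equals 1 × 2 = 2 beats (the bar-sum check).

1) 0.0ms=0b +535.714ms=3/2b
2) 535.714ms=3/2b +178.571ms=1/2b
Σ=2b of 2 (168bpm 2/4) — PASS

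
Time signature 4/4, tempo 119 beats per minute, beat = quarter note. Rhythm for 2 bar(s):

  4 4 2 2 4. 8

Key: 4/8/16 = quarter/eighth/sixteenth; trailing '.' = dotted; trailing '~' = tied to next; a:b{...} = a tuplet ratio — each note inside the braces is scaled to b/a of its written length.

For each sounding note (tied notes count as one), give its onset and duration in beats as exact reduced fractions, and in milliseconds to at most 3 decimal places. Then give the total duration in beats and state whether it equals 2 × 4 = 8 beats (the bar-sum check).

1) 0.0ms=0b +504.202ms=1b
2) 504.202ms=1b +504.202ms=1b
3) 1008.403ms=2b +1008.403ms=2b
4) 2016.807ms=4b +1008.403ms=2b
5) 3025.21ms=6b +756.303ms=3/2b
6) 3781.513ms=15/2b +252.101ms=1/2b
Σ=8b of 8 (119bpm 4/4) — PASS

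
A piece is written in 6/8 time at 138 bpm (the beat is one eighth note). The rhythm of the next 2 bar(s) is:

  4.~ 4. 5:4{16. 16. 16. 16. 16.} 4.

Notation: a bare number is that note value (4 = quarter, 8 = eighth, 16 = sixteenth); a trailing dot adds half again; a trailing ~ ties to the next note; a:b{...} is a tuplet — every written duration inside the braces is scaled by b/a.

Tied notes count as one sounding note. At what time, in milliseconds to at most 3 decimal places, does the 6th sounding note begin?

1. 0.0ms @ 0 + 2608.696ms (6)
2. 2608.696ms @ 6 + 260.87ms (3/5)
3. 2869.565ms @ 33/5 + 260.87ms (3/5)
4. 3130.435ms @ 36/5 + 260.87ms (3/5)
5. 3391.304ms @ 39/5 + 260.87ms (3/5)
6. 3652.174ms @ 42/5 + 260.87ms (3/5)
7. 3913.043ms @ 9 + 1304.348ms (3)

note 6 onset = 42/5b = 3652.174ms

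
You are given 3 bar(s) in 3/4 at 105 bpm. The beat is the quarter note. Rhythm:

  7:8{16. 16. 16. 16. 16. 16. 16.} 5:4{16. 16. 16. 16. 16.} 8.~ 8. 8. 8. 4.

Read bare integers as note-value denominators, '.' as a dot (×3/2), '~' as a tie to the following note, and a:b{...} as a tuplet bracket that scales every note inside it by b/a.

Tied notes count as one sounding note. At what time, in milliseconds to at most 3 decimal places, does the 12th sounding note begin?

note 12 onset = 21/5b = 2400.0ms

1. 0.0ms @ 0 + 244.898ms (3/7)
2. 244.898ms @ 3/7 + 244.898ms (3/7)
3. 489.796ms @ 6/7 + 244.898ms (3/7)
4. 734.694ms @ 9/7 + 244.898ms (3/7)
5. 979.592ms @ 12/7 + 244.898ms (3/7)
6. 1224.49ms @ 15/7 + 244.898ms (3/7)
7. 1469.388ms @ 18/7 + 244.898ms (3/7)
8. 1714.286ms @ 3 + 171.429ms (3/10)
9. 1885.714ms @ 33/10 + 171.429ms (3/10)
10. 2057.143ms @ 18/5 + 171.429ms (3/10)
11. 2228.571ms @ 39/10 + 171.429ms (3/10)
12. 2400.0ms @ 21/5 + 171.429ms (3/10)
13. 2571.429ms @ 9/2 + 857.143ms (3/2)
14. 3428.571ms @ 6 + 428.571ms (3/4)
15. 3857.143ms @ 27/4 + 428.571ms (3/4)
16. 4285.714ms @ 15/2 + 857.143ms (3/2)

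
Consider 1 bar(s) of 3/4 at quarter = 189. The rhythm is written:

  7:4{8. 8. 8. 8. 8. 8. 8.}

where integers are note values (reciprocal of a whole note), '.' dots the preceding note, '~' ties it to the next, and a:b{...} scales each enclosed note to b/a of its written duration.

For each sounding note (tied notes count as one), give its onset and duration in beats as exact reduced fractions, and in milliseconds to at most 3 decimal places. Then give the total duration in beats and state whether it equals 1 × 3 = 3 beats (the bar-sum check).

1) 0.0ms=0b +136.054ms=3/7b
2) 136.054ms=3/7b +136.054ms=3/7b
3) 272.109ms=6/7b +136.054ms=3/7b
4) 408.163ms=9/7b +136.054ms=3/7b
5) 544.218ms=12/7b +136.054ms=3/7b
6) 680.272ms=15/7b +136.054ms=3/7b
7) 816.327ms=18/7b +136.054ms=3/7b
Σ=3b of 3 (189bpm 3/4) — PASS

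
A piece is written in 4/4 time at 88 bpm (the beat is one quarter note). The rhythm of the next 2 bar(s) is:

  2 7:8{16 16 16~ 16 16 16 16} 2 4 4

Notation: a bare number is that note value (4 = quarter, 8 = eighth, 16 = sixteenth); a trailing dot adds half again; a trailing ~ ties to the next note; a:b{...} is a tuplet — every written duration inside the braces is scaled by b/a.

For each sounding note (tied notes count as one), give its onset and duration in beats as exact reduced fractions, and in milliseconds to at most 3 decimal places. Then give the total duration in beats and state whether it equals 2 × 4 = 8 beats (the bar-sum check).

1) 0.0ms=0b +1363.636ms=2b
2) 1363.636ms=2b +194.805ms=2/7b
3) 1558.442ms=16/7b +194.805ms=2/7b
4) 1753.247ms=18/7b +389.61ms=4/7b
5) 2142.857ms=22/7b +194.805ms=2/7b
6) 2337.662ms=24/7b +194.805ms=2/7b
7) 2532.468ms=26/7b +194.805ms=2/7b
8) 2727.273ms=4b +1363.636ms=2b
9) 4090.909ms=6b +681.818ms=1b
10) 4772.727ms=7b +681.818ms=1b
Σ=8b of 8 (88bpm 4/4) — PASS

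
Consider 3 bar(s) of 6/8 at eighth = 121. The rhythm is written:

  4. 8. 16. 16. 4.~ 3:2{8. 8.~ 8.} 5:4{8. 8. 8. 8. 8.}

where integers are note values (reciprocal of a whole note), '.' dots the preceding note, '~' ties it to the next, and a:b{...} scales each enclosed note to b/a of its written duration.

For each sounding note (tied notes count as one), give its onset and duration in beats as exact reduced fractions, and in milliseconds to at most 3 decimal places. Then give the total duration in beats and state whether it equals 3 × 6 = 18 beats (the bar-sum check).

1) 0.0ms=0b +1487.603ms=3b
2) 1487.603ms=3b +743.802ms=3/2b
3) 2231.405ms=9/2b +371.901ms=3/4b
4) 2603.306ms=21/4b +371.901ms=3/4b
5) 2975.207ms=6b +1983.471ms=4b
6) 4958.678ms=10b +991.736ms=2b
7) 5950.413ms=12b +595.041ms=6/5b
8) 6545.455ms=66/5b +595.041ms=6/5b
9) 7140.496ms=72/5b +595.041ms=6/5b
10) 7735.537ms=78/5b +595.041ms=6/5b
11) 8330.579ms=84/5b +595.041ms=6/5b
Σ=18b of 18 (121bpm 6/8) — PASS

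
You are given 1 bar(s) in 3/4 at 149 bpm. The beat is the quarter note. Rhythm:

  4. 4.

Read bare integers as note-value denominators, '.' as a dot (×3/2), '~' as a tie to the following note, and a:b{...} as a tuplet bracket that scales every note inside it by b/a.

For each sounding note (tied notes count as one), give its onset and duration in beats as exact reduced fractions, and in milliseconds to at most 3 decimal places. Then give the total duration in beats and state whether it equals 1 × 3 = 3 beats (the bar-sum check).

1) 0.0ms=0b +604.027ms=3/2b
2) 604.027ms=3/2b +604.027ms=3/2b
Σ=3b of 3 (149bpm 3/4) — PASS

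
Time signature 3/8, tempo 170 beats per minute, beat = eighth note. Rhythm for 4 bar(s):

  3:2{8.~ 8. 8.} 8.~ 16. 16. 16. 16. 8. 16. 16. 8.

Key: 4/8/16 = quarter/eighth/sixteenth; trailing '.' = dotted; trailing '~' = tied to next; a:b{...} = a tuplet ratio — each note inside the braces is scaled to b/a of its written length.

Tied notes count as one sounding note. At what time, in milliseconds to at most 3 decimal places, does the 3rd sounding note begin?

1. 0.0ms @ 0 + 705.882ms (2)
2. 705.882ms @ 2 + 352.941ms (1)
3. 1058.824ms @ 3 + 794.118ms (9/4)
4. 1852.941ms @ 21/4 + 264.706ms (3/4)
5. 2117.647ms @ 6 + 264.706ms (3/4)
6. 2382.353ms @ 27/4 + 264.706ms (3/4)
7. 2647.059ms @ 15/2 + 529.412ms (3/2)
8. 3176.471ms @ 9 + 264.706ms (3/4)
9. 3441.176ms @ 39/4 + 264.706ms (3/4)
10. 3705.882ms @ 21/2 + 529.412ms (3/2)

note 3 onset = 3b = 1058.824ms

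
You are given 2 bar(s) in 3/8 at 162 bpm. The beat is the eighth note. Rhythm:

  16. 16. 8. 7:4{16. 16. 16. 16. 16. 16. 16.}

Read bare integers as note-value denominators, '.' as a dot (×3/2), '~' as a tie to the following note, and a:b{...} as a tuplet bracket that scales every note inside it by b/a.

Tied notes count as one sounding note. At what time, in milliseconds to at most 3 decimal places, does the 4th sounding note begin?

note 4 onset = 3b = 1111.111ms

1. 0.0ms @ 0 + 277.778ms (3/4)
2. 277.778ms @ 3/4 + 277.778ms (3/4)
3. 555.556ms @ 3/2 + 555.556ms (3/2)
4. 1111.111ms @ 3 + 158.73ms (3/7)
5. 1269.841ms @ 24/7 + 158.73ms (3/7)
6. 1428.571ms @ 27/7 + 158.73ms (3/7)
7. 1587.302ms @ 30/7 + 158.73ms (3/7)
8. 1746.032ms @ 33/7 + 158.73ms (3/7)
9. 1904.762ms @ 36/7 + 158.73ms (3/7)
10. 2063.492ms @ 39/7 + 158.73ms (3/7)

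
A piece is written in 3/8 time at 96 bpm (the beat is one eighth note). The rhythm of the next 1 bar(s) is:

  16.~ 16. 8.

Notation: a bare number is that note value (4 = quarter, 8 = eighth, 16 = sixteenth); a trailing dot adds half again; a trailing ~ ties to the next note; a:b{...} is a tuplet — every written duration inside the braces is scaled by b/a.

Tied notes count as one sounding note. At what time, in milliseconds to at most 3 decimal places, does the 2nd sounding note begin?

1. 0.0ms @ 0 + 937.5ms (3/2)
2. 937.5ms @ 3/2 + 937.5ms (3/2)

note 2 onset = 3/2b = 937.5ms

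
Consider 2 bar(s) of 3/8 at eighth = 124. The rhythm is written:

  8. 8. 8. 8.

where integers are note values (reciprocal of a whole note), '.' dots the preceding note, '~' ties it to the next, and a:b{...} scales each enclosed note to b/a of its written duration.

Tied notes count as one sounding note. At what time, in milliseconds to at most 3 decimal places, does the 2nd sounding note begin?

1. 0.0ms @ 0 + 725.806ms (3/2)
2. 725.806ms @ 3/2 + 725.806ms (3/2)
3. 1451.613ms @ 3 + 725.806ms (3/2)
4. 2177.419ms @ 9/2 + 725.806ms (3/2)

note 2 onset = 3/2b = 725.806ms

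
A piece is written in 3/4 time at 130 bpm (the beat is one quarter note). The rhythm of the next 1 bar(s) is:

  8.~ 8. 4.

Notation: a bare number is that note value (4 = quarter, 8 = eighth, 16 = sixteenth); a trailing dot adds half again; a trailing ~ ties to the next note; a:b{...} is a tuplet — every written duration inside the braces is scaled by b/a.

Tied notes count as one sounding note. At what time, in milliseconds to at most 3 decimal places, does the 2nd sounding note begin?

note 2 onset = 3/2b = 692.308ms

1. 0.0ms @ 0 + 692.308ms (3/2)
2. 692.308ms @ 3/2 + 692.308ms (3/2)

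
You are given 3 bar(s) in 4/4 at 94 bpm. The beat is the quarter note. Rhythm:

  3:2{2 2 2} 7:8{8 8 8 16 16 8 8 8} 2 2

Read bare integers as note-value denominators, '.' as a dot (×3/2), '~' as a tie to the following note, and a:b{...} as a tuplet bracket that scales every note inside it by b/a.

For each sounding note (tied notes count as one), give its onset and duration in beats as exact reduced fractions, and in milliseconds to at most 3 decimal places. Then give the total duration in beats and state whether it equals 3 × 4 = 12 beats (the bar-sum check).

1) 0.0ms=0b +851.064ms=4/3b
2) 851.064ms=4/3b +851.064ms=4/3b
3) 1702.128ms=8/3b +851.064ms=4/3b
4) 2553.191ms=4b +364.742ms=4/7b
5) 2917.933ms=32/7b +364.742ms=4/7b
6) 3282.675ms=36/7b +364.742ms=4/7b
7) 3647.416ms=40/7b +182.371ms=2/7b
8) 3829.787ms=6b +182.371ms=2/7b
9) 4012.158ms=44/7b +364.742ms=4/7b
10) 4376.9ms=48/7b +364.742ms=4/7b
11) 4741.641ms=52/7b +364.742ms=4/7b
12) 5106.383ms=8b +1276.596ms=2b
13) 6382.979ms=10b +1276.596ms=2b
Σ=12b of 12 (94bpm 4/4) — PASS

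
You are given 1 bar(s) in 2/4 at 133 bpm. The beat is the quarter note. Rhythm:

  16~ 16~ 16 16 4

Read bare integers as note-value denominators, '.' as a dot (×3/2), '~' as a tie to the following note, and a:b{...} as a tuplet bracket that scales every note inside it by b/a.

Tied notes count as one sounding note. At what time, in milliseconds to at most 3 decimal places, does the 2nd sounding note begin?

1. 0.0ms @ 0 + 338.346ms (3/4)
2. 338.346ms @ 3/4 + 112.782ms (1/4)
3. 451.128ms @ 1 + 451.128ms (1)

note 2 onset = 3/4b = 338.346ms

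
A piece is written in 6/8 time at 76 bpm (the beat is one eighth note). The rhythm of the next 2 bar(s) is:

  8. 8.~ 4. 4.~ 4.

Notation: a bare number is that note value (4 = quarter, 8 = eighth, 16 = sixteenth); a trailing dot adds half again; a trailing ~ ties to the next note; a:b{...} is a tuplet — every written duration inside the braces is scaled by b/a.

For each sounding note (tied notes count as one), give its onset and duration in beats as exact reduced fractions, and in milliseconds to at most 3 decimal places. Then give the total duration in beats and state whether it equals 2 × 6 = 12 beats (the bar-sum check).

1) 0.0ms=0b +1184.211ms=3/2b
2) 1184.211ms=3/2b +3552.632ms=9/2b
3) 4736.842ms=6b +4736.842ms=6b
Σ=12b of 12 (76bpm 6/8) — PASS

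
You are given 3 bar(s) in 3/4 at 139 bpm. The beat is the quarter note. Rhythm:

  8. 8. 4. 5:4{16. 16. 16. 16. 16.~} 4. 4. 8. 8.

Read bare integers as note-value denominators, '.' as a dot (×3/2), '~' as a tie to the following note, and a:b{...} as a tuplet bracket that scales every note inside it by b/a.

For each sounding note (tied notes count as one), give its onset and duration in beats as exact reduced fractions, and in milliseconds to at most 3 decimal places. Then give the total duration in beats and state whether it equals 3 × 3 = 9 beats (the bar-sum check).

1) 0.0ms=0b +323.741ms=3/4b
2) 323.741ms=3/4b +323.741ms=3/4b
3) 647.482ms=3/2b +647.482ms=3/2b
4) 1294.964ms=3b +129.496ms=3/10b
5) 1424.46ms=33/10b +129.496ms=3/10b
6) 1553.957ms=18/5b +129.496ms=3/10b
7) 1683.453ms=39/10b +129.496ms=3/10b
8) 1812.95ms=21/5b +776.978ms=9/5b
9) 2589.928ms=6b +647.482ms=3/2b
10) 3237.41ms=15/2b +323.741ms=3/4b
11) 3561.151ms=33/4b +323.741ms=3/4b
Σ=9b of 9 (139bpm 3/4) — PASS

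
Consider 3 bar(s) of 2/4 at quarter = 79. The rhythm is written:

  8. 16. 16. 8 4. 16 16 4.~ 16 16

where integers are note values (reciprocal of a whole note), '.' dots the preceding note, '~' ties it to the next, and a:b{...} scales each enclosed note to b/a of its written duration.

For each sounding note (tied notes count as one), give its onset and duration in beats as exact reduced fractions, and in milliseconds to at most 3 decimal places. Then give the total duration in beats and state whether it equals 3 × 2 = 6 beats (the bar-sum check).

1) 0.0ms=0b +569.62ms=3/4b
2) 569.62ms=3/4b +284.81ms=3/8b
3) 854.43ms=9/8b +284.81ms=3/8b
4) 1139.241ms=3/2b +379.747ms=1/2b
5) 1518.987ms=2b +1139.241ms=3/2b
6) 2658.228ms=7/2b +189.873ms=1/4b
7) 2848.101ms=15/4b +189.873ms=1/4b
8) 3037.975ms=4b +1329.114ms=7/4b
9) 4367.089ms=23/4b +189.873ms=1/4b
Σ=6b of 6 (79bpm 2/4) — PASS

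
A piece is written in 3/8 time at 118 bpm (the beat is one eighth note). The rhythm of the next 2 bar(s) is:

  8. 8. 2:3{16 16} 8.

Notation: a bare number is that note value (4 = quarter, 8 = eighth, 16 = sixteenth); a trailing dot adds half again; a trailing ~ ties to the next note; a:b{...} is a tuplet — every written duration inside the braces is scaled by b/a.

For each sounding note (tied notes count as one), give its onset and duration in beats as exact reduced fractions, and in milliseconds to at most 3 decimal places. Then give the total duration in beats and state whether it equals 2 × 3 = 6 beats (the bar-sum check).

1) 0.0ms=0b +762.712ms=3/2b
2) 762.712ms=3/2b +762.712ms=3/2b
3) 1525.424ms=3b +381.356ms=3/4b
4) 1906.78ms=15/4b +381.356ms=3/4b
5) 2288.136ms=9/2b +762.712ms=3/2b
Σ=6b of 6 (118bpm 3/8) — PASS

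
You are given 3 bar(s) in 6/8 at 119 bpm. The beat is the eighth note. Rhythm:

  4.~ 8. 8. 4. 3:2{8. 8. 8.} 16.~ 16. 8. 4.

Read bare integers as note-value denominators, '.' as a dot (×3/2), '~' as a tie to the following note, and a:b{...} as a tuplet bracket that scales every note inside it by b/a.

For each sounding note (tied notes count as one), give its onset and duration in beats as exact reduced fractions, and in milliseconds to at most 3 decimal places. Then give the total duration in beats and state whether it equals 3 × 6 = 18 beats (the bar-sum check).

1) 0.0ms=0b +2268.908ms=9/2b
2) 2268.908ms=9/2b +756.303ms=3/2b
3) 3025.21ms=6b +1512.605ms=3b
4) 4537.815ms=9b +504.202ms=1b
5) 5042.017ms=10b +504.202ms=1b
6) 5546.218ms=11b +504.202ms=1b
7) 6050.42ms=12b +756.303ms=3/2b
8) 6806.723ms=27/2b +756.303ms=3/2b
9) 7563.025ms=15b +1512.605ms=3b
Σ=18b of 18 (119bpm 6/8) — PASS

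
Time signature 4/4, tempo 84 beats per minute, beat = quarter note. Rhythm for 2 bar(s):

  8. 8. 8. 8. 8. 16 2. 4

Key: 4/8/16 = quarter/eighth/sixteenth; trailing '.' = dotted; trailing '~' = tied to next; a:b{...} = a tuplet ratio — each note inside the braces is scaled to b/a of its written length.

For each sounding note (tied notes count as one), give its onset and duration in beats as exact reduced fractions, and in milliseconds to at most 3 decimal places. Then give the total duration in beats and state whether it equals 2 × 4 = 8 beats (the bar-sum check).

1) 0.0ms=0b +535.714ms=3/4b
2) 535.714ms=3/4b +535.714ms=3/4b
3) 1071.429ms=3/2b +535.714ms=3/4b
4) 1607.143ms=9/4b +535.714ms=3/4b
5) 2142.857ms=3b +535.714ms=3/4b
6) 2678.571ms=15/4b +178.571ms=1/4b
7) 2857.143ms=4b +2142.857ms=3b
8) 5000.0ms=7b +714.286ms=1b
Σ=8b of 8 (84bpm 4/4) — PASS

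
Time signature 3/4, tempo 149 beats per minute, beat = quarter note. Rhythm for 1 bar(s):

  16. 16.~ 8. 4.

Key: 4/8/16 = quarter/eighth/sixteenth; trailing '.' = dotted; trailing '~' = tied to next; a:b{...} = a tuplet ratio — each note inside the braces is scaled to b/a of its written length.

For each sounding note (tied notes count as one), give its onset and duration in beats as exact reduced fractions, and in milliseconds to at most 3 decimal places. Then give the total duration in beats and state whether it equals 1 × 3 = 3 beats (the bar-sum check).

1) 0.0ms=0b +151.007ms=3/8b
2) 151.007ms=3/8b +453.02ms=9/8b
3) 604.027ms=3/2b +604.027ms=3/2b
Σ=3b of 3 (149bpm 3/4) — PASS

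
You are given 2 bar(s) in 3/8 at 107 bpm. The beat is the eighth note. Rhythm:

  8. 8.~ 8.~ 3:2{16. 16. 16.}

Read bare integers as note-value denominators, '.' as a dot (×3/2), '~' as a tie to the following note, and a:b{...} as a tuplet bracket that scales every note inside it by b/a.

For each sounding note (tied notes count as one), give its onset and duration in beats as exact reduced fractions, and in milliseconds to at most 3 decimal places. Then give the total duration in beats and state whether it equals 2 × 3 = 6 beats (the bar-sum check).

1) 0.0ms=0b +841.121ms=3/2b
2) 841.121ms=3/2b +1962.617ms=7/2b
3) 2803.738ms=5b +280.374ms=1/2b
4) 3084.112ms=11/2b +280.374ms=1/2b
Σ=6b of 6 (107bpm 3/8) — PASS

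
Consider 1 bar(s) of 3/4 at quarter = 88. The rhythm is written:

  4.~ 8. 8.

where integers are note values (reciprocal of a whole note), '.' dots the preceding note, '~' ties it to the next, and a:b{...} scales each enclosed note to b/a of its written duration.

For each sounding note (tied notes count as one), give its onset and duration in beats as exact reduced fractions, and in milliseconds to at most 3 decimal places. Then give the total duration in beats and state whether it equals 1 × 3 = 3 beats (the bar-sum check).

1) 0.0ms=0b +1534.091ms=9/4b
2) 1534.091ms=9/4b +511.364ms=3/4b
Σ=3b of 3 (88bpm 3/4) — PASS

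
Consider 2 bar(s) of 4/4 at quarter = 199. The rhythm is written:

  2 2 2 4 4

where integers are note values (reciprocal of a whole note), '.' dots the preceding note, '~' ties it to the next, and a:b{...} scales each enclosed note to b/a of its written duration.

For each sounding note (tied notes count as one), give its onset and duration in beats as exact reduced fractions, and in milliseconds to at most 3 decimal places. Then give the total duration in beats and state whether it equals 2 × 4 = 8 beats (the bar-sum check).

1) 0.0ms=0b +603.015ms=2b
2) 603.015ms=2b +603.015ms=2b
3) 1206.03ms=4b +603.015ms=2b
4) 1809.045ms=6b +301.508ms=1b
5) 2110.553ms=7b +301.508ms=1b
Σ=8b of 8 (199bpm 4/4) — PASS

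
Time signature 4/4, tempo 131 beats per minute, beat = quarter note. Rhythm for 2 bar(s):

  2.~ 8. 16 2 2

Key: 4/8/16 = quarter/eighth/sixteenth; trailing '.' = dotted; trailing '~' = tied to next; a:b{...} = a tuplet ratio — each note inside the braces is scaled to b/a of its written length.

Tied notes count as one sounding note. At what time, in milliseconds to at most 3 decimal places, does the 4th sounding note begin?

1. 0.0ms @ 0 + 1717.557ms (15/4)
2. 1717.557ms @ 15/4 + 114.504ms (1/4)
3. 1832.061ms @ 4 + 916.031ms (2)
4. 2748.092ms @ 6 + 916.031ms (2)

note 4 onset = 6b = 2748.092ms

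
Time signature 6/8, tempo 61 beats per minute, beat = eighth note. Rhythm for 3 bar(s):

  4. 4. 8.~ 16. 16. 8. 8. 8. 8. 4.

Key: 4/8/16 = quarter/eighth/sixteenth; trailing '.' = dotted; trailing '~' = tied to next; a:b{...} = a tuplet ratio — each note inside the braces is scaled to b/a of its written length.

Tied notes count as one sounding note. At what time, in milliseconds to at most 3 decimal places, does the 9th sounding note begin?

note 9 onset = 15b = 14754.098ms

1. 0.0ms @ 0 + 2950.82ms (3)
2. 2950.82ms @ 3 + 2950.82ms (3)
3. 5901.639ms @ 6 + 2213.115ms (9/4)
4. 8114.754ms @ 33/4 + 737.705ms (3/4)
5. 8852.459ms @ 9 + 1475.41ms (3/2)
6. 10327.869ms @ 21/2 + 1475.41ms (3/2)
7. 11803.279ms @ 12 + 1475.41ms (3/2)
8. 13278.689ms @ 27/2 + 1475.41ms (3/2)
9. 14754.098ms @ 15 + 2950.82ms (3)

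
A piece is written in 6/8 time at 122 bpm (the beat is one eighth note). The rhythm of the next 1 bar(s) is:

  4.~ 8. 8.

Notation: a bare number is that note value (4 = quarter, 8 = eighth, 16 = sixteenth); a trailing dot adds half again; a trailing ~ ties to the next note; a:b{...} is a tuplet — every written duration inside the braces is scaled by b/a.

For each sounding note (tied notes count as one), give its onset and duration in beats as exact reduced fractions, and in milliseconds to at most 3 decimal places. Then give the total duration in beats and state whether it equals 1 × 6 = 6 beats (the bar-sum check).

1) 0.0ms=0b +2213.115ms=9/2b
2) 2213.115ms=9/2b +737.705ms=3/2b
Σ=6b of 6 (122bpm 6/8) — PASS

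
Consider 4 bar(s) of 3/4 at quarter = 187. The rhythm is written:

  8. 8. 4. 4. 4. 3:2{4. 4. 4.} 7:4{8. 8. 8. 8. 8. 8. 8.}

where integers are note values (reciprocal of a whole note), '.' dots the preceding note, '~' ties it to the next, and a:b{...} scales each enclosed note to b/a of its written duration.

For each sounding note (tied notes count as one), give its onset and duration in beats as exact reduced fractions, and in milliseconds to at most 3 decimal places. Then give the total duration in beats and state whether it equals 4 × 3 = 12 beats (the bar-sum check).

1) 0.0ms=0b +240.642ms=3/4b
2) 240.642ms=3/4b +240.642ms=3/4b
3) 481.283ms=3/2b +481.283ms=3/2b
4) 962.567ms=3b +481.283ms=3/2b
5) 1443.85ms=9/2b +481.283ms=3/2b
6) 1925.134ms=6b +320.856ms=1b
7) 2245.989ms=7b +320.856ms=1b
8) 2566.845ms=8b +320.856ms=1b
9) 2887.701ms=9b +137.51ms=3/7b
10) 3025.21ms=66/7b +137.51ms=3/7b
11) 3162.72ms=69/7b +137.51ms=3/7b
12) 3300.229ms=72/7b +137.51ms=3/7b
13) 3437.739ms=75/7b +137.51ms=3/7b
14) 3575.248ms=78/7b +137.51ms=3/7b
15) 3712.758ms=81/7b +137.51ms=3/7b
Σ=12b of 12 (187bpm 3/4) — PASS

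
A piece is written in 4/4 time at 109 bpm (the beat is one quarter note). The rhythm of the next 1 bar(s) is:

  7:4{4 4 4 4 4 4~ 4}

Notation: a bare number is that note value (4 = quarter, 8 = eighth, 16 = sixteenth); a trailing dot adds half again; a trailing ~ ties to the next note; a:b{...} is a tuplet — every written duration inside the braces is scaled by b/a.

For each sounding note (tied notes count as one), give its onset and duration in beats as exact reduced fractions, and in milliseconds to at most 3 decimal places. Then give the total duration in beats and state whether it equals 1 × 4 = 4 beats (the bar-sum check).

1) 0.0ms=0b +314.548ms=4/7b
2) 314.548ms=4/7b +314.548ms=4/7b
3) 629.096ms=8/7b +314.548ms=4/7b
4) 943.644ms=12/7b +314.548ms=4/7b
5) 1258.191ms=16/7b +314.548ms=4/7b
6) 1572.739ms=20/7b +629.096ms=8/7b
Σ=4b of 4 (109bpm 4/4) — PASS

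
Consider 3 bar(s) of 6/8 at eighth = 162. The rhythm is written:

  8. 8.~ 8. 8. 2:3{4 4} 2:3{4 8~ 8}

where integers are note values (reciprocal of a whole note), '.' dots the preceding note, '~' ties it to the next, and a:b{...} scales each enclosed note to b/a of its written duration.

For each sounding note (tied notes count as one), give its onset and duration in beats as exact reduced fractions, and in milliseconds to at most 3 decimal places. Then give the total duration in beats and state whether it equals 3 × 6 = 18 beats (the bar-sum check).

1) 0.0ms=0b +555.556ms=3/2b
2) 555.556ms=3/2b +1111.111ms=3b
3) 1666.667ms=9/2b +555.556ms=3/2b
4) 2222.222ms=6b +1111.111ms=3b
5) 3333.333ms=9b +1111.111ms=3b
6) 4444.444ms=12b +1111.111ms=3b
7) 5555.556ms=15b +1111.111ms=3b
Σ=18b of 18 (162bpm 6/8) — PASS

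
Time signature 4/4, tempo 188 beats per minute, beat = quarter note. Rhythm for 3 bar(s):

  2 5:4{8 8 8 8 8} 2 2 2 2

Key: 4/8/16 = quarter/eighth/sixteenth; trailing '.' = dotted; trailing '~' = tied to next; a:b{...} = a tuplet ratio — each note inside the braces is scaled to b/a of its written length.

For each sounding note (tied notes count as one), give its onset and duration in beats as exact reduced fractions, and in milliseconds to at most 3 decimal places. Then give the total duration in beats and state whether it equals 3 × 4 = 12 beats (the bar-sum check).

1) 0.0ms=0b +638.298ms=2b
2) 638.298ms=2b +127.66ms=2/5b
3) 765.957ms=12/5b +127.66ms=2/5b
4) 893.617ms=14/5b +127.66ms=2/5b
5) 1021.277ms=16/5b +127.66ms=2/5b
6) 1148.936ms=18/5b +127.66ms=2/5b
7) 1276.596ms=4b +638.298ms=2b
8) 1914.894ms=6b +638.298ms=2b
9) 2553.191ms=8b +638.298ms=2b
10) 3191.489ms=10b +638.298ms=2b
Σ=12b of 12 (188bpm 4/4) — PASS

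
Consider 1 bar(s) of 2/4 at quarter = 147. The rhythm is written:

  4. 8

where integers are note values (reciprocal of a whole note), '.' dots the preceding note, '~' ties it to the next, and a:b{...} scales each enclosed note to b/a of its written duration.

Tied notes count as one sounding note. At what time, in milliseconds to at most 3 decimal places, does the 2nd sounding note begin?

1. 0.0ms @ 0 + 612.245ms (3/2)
2. 612.245ms @ 3/2 + 204.082ms (1/2)

note 2 onset = 3/2b = 612.245ms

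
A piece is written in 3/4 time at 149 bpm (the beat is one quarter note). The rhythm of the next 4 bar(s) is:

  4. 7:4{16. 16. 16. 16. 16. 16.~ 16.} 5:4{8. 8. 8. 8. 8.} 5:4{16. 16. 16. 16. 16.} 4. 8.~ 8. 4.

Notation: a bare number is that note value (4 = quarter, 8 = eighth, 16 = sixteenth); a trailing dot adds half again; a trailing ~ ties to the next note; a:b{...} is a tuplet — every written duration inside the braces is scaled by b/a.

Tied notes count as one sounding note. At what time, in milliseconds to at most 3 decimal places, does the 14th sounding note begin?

1. 0.0ms @ 0 + 604.027ms (3/2)
2. 604.027ms @ 3/2 + 86.29ms (3/14)
3. 690.316ms @ 12/7 + 86.29ms (3/14)
4. 776.606ms @ 27/14 + 86.29ms (3/14)
5. 862.895ms @ 15/7 + 86.29ms (3/14)
6. 949.185ms @ 33/14 + 86.29ms (3/14)
7. 1035.475ms @ 18/7 + 172.579ms (3/7)
8. 1208.054ms @ 3 + 241.611ms (3/5)
9. 1449.664ms @ 18/5 + 241.611ms (3/5)
10. 1691.275ms @ 21/5 + 241.611ms (3/5)
11. 1932.886ms @ 24/5 + 241.611ms (3/5)
12. 2174.497ms @ 27/5 + 241.611ms (3/5)
13. 2416.107ms @ 6 + 120.805ms (3/10)
14. 2536.913ms @ 63/10 + 120.805ms (3/10)
15. 2657.718ms @ 33/5 + 120.805ms (3/10)
16. 2778.523ms @ 69/10 + 120.805ms (3/10)
17. 2899.329ms @ 36/5 + 120.805ms (3/10)
18. 3020.134ms @ 15/2 + 604.027ms (3/2)
19. 3624.161ms @ 9 + 604.027ms (3/2)
20. 4228.188ms @ 21/2 + 604.027ms (3/2)

note 14 onset = 63/10b = 2536.913ms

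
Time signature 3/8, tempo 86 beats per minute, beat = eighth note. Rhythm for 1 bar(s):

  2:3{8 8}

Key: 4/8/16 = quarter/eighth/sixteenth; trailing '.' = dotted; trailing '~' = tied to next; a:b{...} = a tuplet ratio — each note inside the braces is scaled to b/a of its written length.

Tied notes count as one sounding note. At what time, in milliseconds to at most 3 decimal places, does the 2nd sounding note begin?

note 2 onset = 3/2b = 1046.512ms

1. 0.0ms @ 0 + 1046.512ms (3/2)
2. 1046.512ms @ 3/2 + 1046.512ms (3/2)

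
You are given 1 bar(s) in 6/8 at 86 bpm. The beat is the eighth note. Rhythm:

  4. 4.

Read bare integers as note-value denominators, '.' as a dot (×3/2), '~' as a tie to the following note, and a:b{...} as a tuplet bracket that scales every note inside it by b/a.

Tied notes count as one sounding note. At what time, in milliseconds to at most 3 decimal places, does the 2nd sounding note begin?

1. 0.0ms @ 0 + 2093.023ms (3)
2. 2093.023ms @ 3 + 2093.023ms (3)

note 2 onset = 3b = 2093.023ms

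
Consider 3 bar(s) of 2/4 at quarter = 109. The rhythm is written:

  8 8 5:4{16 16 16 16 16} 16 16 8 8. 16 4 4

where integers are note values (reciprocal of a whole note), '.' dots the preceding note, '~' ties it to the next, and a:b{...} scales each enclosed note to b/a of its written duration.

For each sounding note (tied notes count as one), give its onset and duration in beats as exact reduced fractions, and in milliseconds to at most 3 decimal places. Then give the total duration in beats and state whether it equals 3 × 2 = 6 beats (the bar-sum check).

1) 0.0ms=0b +275.229ms=1/2b
2) 275.229ms=1/2b +275.229ms=1/2b
3) 550.459ms=1b +110.092ms=1/5b
4) 660.55ms=6/5b +110.092ms=1/5b
5) 770.642ms=7/5b +110.092ms=1/5b
6) 880.734ms=8/5b +110.092ms=1/5b
7) 990.826ms=9/5b +110.092ms=1/5b
8) 1100.917ms=2b +137.615ms=1/4b
9) 1238.532ms=9/4b +137.615ms=1/4b
10) 1376.147ms=5/2b +275.229ms=1/2b
11) 1651.376ms=3b +412.844ms=3/4b
12) 2064.22ms=15/4b +137.615ms=1/4b
13) 2201.835ms=4b +550.459ms=1b
14) 2752.294ms=5b +550.459ms=1b
Σ=6b of 6 (109bpm 2/4) — PASS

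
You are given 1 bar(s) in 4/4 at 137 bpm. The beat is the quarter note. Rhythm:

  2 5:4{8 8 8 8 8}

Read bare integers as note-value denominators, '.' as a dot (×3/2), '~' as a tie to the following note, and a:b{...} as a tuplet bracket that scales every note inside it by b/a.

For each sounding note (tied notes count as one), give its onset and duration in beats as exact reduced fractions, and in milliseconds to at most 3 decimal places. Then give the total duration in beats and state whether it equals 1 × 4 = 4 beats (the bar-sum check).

1) 0.0ms=0b +875.912ms=2b
2) 875.912ms=2b +175.182ms=2/5b
3) 1051.095ms=12/5b +175.182ms=2/5b
4) 1226.277ms=14/5b +175.182ms=2/5b
5) 1401.46ms=16/5b +175.182ms=2/5b
6) 1576.642ms=18/5b +175.182ms=2/5b
Σ=4b of 4 (137bpm 4/4) — PASS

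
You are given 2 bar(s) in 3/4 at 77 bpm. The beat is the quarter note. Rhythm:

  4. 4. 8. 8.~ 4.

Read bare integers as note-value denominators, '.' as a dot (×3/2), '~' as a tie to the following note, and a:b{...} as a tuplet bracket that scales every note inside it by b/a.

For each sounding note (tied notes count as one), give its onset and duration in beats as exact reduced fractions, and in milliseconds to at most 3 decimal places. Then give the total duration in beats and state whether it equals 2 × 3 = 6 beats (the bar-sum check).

1) 0.0ms=0b +1168.831ms=3/2b
2) 1168.831ms=3/2b +1168.831ms=3/2b
3) 2337.662ms=3b +584.416ms=3/4b
4) 2922.078ms=15/4b +1753.247ms=9/4b
Σ=6b of 6 (77bpm 3/4) — PASS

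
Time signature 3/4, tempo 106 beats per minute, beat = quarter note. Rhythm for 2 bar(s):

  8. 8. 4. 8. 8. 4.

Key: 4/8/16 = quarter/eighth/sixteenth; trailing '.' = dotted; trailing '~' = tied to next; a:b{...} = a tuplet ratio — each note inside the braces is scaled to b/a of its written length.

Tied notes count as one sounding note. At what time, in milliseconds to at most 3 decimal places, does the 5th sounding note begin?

1. 0.0ms @ 0 + 424.528ms (3/4)
2. 424.528ms @ 3/4 + 424.528ms (3/4)
3. 849.057ms @ 3/2 + 849.057ms (3/2)
4. 1698.113ms @ 3 + 424.528ms (3/4)
5. 2122.642ms @ 15/4 + 424.528ms (3/4)
6. 2547.17ms @ 9/2 + 849.057ms (3/2)

note 5 onset = 15/4b = 2122.642ms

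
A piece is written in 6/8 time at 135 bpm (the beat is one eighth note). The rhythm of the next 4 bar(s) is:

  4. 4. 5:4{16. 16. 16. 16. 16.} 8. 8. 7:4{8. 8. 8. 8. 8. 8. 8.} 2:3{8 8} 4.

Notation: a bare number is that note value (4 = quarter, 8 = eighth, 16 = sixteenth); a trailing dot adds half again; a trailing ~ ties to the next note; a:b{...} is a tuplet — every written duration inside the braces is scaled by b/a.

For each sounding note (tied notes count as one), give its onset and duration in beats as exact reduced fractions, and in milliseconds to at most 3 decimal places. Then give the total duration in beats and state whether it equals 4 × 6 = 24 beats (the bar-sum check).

1) 0.0ms=0b +1333.333ms=3b
2) 1333.333ms=3b +1333.333ms=3b
3) 2666.667ms=6b +266.667ms=3/5b
4) 2933.333ms=33/5b +266.667ms=3/5b
5) 3200.0ms=36/5b +266.667ms=3/5b
6) 3466.667ms=39/5b +266.667ms=3/5b
7) 3733.333ms=42/5b +266.667ms=3/5b
8) 4000.0ms=9b +666.667ms=3/2b
9) 4666.667ms=21/2b +666.667ms=3/2b
10) 5333.333ms=12b +380.952ms=6/7b
11) 5714.286ms=90/7b +380.952ms=6/7b
12) 6095.238ms=96/7b +380.952ms=6/7b
13) 6476.19ms=102/7b +380.952ms=6/7b
14) 6857.143ms=108/7b +380.952ms=6/7b
15) 7238.095ms=114/7b +380.952ms=6/7b
16) 7619.048ms=120/7b +380.952ms=6/7b
17) 8000.0ms=18b +666.667ms=3/2b
18) 8666.667ms=39/2b +666.667ms=3/2b
19) 9333.333ms=21b +1333.333ms=3b
Σ=24b of 24 (135bpm 6/8) — PASS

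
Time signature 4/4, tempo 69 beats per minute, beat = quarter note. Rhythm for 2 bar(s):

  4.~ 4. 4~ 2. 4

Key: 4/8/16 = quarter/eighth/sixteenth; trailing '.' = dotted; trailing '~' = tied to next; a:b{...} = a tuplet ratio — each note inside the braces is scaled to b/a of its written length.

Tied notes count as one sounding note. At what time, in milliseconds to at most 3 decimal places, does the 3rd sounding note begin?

1. 0.0ms @ 0 + 2608.696ms (3)
2. 2608.696ms @ 3 + 3478.261ms (4)
3. 6086.957ms @ 7 + 869.565ms (1)

note 3 onset = 7b = 6086.957ms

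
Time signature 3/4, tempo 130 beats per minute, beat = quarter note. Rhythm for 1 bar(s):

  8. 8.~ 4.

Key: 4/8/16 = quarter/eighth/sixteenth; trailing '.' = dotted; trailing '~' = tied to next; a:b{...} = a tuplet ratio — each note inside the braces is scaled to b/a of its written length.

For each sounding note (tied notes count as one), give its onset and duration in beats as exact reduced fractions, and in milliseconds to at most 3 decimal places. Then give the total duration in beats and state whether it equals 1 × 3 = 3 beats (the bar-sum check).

1) 0.0ms=0b +346.154ms=3/4b
2) 346.154ms=3/4b +1038.462ms=9/4b
Σ=3b of 3 (130bpm 3/4) — PASS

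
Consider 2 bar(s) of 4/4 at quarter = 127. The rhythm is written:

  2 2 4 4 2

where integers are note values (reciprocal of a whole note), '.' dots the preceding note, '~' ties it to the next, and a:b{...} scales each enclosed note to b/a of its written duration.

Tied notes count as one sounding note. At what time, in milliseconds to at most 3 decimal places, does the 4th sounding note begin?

1. 0.0ms @ 0 + 944.882ms (2)
2. 944.882ms @ 2 + 944.882ms (2)
3. 1889.764ms @ 4 + 472.441ms (1)
4. 2362.205ms @ 5 + 472.441ms (1)
5. 2834.646ms @ 6 + 944.882ms (2)

note 4 onset = 5b = 2362.205ms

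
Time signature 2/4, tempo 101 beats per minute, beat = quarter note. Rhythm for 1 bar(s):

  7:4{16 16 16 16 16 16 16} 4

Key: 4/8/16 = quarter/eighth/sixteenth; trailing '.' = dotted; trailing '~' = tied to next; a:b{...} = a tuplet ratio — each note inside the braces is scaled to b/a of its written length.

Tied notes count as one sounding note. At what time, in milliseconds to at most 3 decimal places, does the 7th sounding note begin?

note 7 onset = 6/7b = 509.194ms

1. 0.0ms @ 0 + 84.866ms (1/7)
2. 84.866ms @ 1/7 + 84.866ms (1/7)
3. 169.731ms @ 2/7 + 84.866ms (1/7)
4. 254.597ms @ 3/7 + 84.866ms (1/7)
5. 339.463ms @ 4/7 + 84.866ms (1/7)
6. 424.328ms @ 5/7 + 84.866ms (1/7)
7. 509.194ms @ 6/7 + 84.866ms (1/7)
8. 594.059ms @ 1 + 594.059ms (1)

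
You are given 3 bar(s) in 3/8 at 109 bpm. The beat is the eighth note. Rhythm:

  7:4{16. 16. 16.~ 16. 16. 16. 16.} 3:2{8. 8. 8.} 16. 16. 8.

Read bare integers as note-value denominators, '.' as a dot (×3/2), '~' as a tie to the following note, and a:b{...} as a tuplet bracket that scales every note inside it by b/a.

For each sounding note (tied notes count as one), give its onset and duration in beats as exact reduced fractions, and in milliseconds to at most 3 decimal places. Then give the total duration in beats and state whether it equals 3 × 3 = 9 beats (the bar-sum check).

1) 0.0ms=0b +235.911ms=3/7b
2) 235.911ms=3/7b +235.911ms=3/7b
3) 471.822ms=6/7b +471.822ms=6/7b
4) 943.644ms=12/7b +235.911ms=3/7b
5) 1179.554ms=15/7b +235.911ms=3/7b
6) 1415.465ms=18/7b +235.911ms=3/7b
7) 1651.376ms=3b +550.459ms=1b
8) 2201.835ms=4b +550.459ms=1b
9) 2752.294ms=5b +550.459ms=1b
10) 3302.752ms=6b +412.844ms=3/4b
11) 3715.596ms=27/4b +412.844ms=3/4b
12) 4128.44ms=15/2b +825.688ms=3/2b
Σ=9b of 9 (109bpm 3/8) — PASS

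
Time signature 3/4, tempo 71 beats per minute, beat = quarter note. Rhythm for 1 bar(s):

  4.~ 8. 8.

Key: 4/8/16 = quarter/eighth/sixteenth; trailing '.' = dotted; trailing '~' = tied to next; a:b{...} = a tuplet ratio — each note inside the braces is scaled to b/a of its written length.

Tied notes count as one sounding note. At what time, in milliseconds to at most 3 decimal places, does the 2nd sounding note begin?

1. 0.0ms @ 0 + 1901.408ms (9/4)
2. 1901.408ms @ 9/4 + 633.803ms (3/4)

note 2 onset = 9/4b = 1901.408ms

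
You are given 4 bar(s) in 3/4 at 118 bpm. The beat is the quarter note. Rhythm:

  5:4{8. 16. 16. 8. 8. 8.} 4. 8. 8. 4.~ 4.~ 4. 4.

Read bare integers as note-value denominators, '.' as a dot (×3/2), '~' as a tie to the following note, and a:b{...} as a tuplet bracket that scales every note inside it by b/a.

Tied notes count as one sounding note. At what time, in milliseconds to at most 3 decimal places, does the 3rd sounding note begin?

1. 0.0ms @ 0 + 305.085ms (3/5)
2. 305.085ms @ 3/5 + 152.542ms (3/10)
3. 457.627ms @ 9/10 + 152.542ms (3/10)
4. 610.169ms @ 6/5 + 305.085ms (3/5)
5. 915.254ms @ 9/5 + 305.085ms (3/5)
6. 1220.339ms @ 12/5 + 305.085ms (3/5)
7. 1525.424ms @ 3 + 762.712ms (3/2)
8. 2288.136ms @ 9/2 + 381.356ms (3/4)
9. 2669.492ms @ 21/4 + 381.356ms (3/4)
10. 3050.847ms @ 6 + 2288.136ms (9/2)
11. 5338.983ms @ 21/2 + 762.712ms (3/2)

note 3 onset = 9/10b = 457.627ms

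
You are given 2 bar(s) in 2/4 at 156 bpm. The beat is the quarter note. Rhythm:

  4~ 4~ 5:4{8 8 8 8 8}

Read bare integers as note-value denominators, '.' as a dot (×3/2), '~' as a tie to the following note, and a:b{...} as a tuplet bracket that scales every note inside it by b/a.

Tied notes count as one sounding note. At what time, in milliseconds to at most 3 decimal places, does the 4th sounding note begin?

note 4 onset = 16/5b = 1230.769ms

1. 0.0ms @ 0 + 923.077ms (12/5)
2. 923.077ms @ 12/5 + 153.846ms (2/5)
3. 1076.923ms @ 14/5 + 153.846ms (2/5)
4. 1230.769ms @ 16/5 + 153.846ms (2/5)
5. 1384.615ms @ 18/5 + 153.846ms (2/5)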